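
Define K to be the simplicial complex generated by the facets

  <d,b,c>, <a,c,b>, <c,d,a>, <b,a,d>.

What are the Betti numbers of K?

Take the total order a < b < c < d on the vertex set. Then K (dimension 2) consists of the simplices:

  0-simplices (4): a, b, c, d
  1-simplices (6): ab, ac, ad, bc, bd, cd
  2-simplices (4): abc, abd, acd, bcd

so the chain groups are C_0 ≅ Z^4, C_1 ≅ Z^6, C_2 ≅ Z^4.

∂_1: C_1 → C_0 is given by ∂[p,q] = [q] − [p].
As a 4×6 matrix over Z this has rank 3, with invariant factors (1,1,1).

∂_2: C_2 → C_1 sends each 2-simplex [p,q,r] to [q,r] − [p,r] + [p,q]. For instance
  ∂abd = bd − ad + ab,
  ∂bcd = cd − bd + bc.
The resulting 6×4 matrix has rank 3, and its Smith normal form has invariant factors (1,1,1).

Computing H_k = (kernel of ∂_k) / (image of ∂_{k+1}):

  H_0: rank C_0 − rank ∂_1 = 4 − 3 = 1, and the invariant factors of ∂_1 are all 1, so H_0 ≅ Z.
  H_1: rank ker ∂_1 − rank ∂_2 = (6 − 3) − 3 = 0, and the invariant factors of ∂_2 are all 1, so H_1 ≅ 0.
  H_2: rank ker ∂_2 − rank ∂_3 = (4 − 3) − 0 = 1, and there is no ∂_3, so H_2 ≅ Z.

(K is a triangulation of the 2-sphere S^2.)

Hence the Betti numbers are b_0 = 1, b_1 = 0, b_2 = 1.

b_0 = 1, b_1 = 0, b_2 = 1.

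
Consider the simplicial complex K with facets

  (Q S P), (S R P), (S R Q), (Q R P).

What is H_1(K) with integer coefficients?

H_1 ≅ 0.

Fix the vertex order P < Q < R < S and write every simplex with vertices in increasing order. Then dim K = 2 and the simplices of K are:

  0-simplices (4): P, Q, R, S
  1-simplices (6): PQ, PR, PS, QR, QS, RS
  2-simplices (4): PQR, PQS, PRS, QRS

Hence C_0 ≅ Z^4, C_1 ≅ Z^6, C_2 ≅ Z^4.

Boundary ∂_1: C_1 → C_0 is given by ∂[p,q] = [q] − [p].
As a 4×6 matrix over Z this has rank 3, with invariant factors (1,1,1).

Boundary ∂_2: C_2 → C_1 acts by ∂[p,q,r] = [q,r] − [p,r] + [p,q]. For instance
  ∂PRS = RS − PS + PR,
  ∂PQS = QS − PS + PQ.
The 6×4 boundary matrix has rank 3 and Smith normal form diag(1,1,1).

Reading off H_k = ker ∂_k / im ∂_{k+1}:

  H_1: rank ker ∂_1 − rank ∂_2 = (6 − 3) − 3 = 0, and the invariant factors of ∂_2 are all 1, so H_1 ≅ 0.

(K is a triangulation of the 2-sphere S^2.)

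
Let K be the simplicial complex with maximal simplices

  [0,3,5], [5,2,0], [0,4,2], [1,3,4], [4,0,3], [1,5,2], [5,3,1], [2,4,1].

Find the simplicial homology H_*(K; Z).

We work with the vertex ordering 0 < 1 < 2 < 3 < 4 < 5. The simplices of K, each written with vertices in increasing order, are:

  0-simplices (6): [0], [1], [2], [3], [4], [5]
  1-simplices (12): [0,2], [0,3], [0,4], [0,5], [1,2], [1,3], [1,4], [1,5], [2,4], [2,5], [3,4], [3,5]
  2-simplices (8): [0,2,4], [0,2,5], [0,3,4], [0,3,5], [1,2,4], [1,2,5], [1,3,4], [1,3,5]

so the chain groups are C_0 ≅ Z^6, C_1 ≅ Z^12, C_2 ≅ Z^8.

∂_1: C_1 → C_0 sends each edge [p,q] (with p < q) to q − p. For instance
  ∂[1,3] = [3] − [1].
As a 6×12 matrix over Z this has rank 5, with invariant factors (1,1,1,1,1).

The boundary map ∂_2: C_2 → C_1 acts by ∂[p,q,r] = [q,r] − [p,r] + [p,q]. For instance
  ∂[1,2,5] = [2,5] − [1,5] + [1,2],
  ∂[0,2,5] = [2,5] − [0,5] + [0,2].
The resulting 12×8 matrix has rank 7, and its Smith normal form has invariant factors (1,1,1,1,1,1,1).

Now H_k = ker ∂_k / im ∂_{k+1}, so:

  H_0: rank C_0 − rank ∂_1 = 6 − 5 = 1, and the invariant factors of ∂_1 are all 1, so H_0 ≅ Z.
  H_1: rank ker ∂_1 − rank ∂_2 = (12 − 5) − 7 = 0, and the invariant factors of ∂_2 are all 1, so H_1 ≅ 0.
  H_2: rank ker ∂_2 − rank ∂_3 = (8 − 7) − 0 = 1, and there is no ∂_3, so H_2 ≅ Z.

As a check, the Euler characteristic is 6 − 12 + 8 = 2, which agrees with 1 − 0 + 1 = 2.
(K is a triangulation of the 2-sphere S^2.)

H_0 ≅ Z,  H_1 = 0,  H_2 ≅ Z.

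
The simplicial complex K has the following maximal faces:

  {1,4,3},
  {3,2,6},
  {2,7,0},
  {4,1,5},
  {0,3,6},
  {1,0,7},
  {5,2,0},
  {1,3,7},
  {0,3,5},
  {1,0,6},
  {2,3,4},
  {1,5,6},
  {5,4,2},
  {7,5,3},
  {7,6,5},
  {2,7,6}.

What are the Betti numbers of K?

b_0 = 1, b_1 = 2, b_2 = 1.

Order the vertices as 0 < 1 < 2 < 3 < 4 < 5 < 6 < 7. Listing each simplex with vertices in this order, K has dimension 2 with simplices:

  0-simplices (8): [0], [1], [2], [3], [4], [5], [6], [7]
  1-simplices (24): (24 of them)
  2-simplices (16): [0,1,6], [0,1,7], [0,2,5], [0,2,7], [0,3,5], [0,3,6], [1,3,4], [1,3,7], [1,4,5], [1,5,6], [2,3,4], [2,3,6], [2,4,5], [2,6,7], [3,5,7], [5,6,7]

so the chain groups are C_0 ≅ Z^8, C_1 ≅ Z^24, C_2 ≅ Z^16.

Boundary ∂_1: C_1 → C_0 is given by ∂[p,q] = [q] − [p].
As a 8×24 matrix over Z this has rank 7, with invariant factors (1,1,1,1,1,1,1).

Boundary ∂_2: C_2 → C_1 maps a triangle to the signed sum of its edges. For instance
  ∂[0,2,5] = [2,5] − [0,5] + [0,2],
  ∂[3,5,7] = [5,7] − [3,7] + [3,5].
As a 24×16 matrix over Z this has rank 15, with invariant factors (1,1,1,1,1,1,1,1,1,1,1,1,1,1,1).

From H_k ≅ ker(∂_k) / im(∂_{k+1}) we obtain:

  H_0: rank C_0 − rank ∂_1 = 8 − 7 = 1, and the invariant factors of ∂_1 are all 1, so H_0 ≅ Z.
  H_1: rank ker ∂_1 − rank ∂_2 = (24 − 7) − 15 = 2, and the invariant factors of ∂_2 are all 1, so H_1 ≅ Z^2.
  H_2: rank ker ∂_2 − rank ∂_3 = (16 − 15) − 0 = 1, and there is no ∂_3, so H_2 ≅ Z.

Hence the Betti numbers are b_0 = 1, b_1 = 2, b_2 = 1.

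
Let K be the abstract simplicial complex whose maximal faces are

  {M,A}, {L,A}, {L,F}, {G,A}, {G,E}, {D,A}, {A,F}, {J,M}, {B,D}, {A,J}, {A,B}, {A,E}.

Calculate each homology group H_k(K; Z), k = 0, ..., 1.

H_0 ≅ Z,  H_1 ≅ Z^4.

Take the total order A < B < D < E < F < G < J < L < M on the vertex set. Then K (dimension 1) consists of the simplices:

  0-simplices (9): A, B, D, E, F, G, J, L, M
  1-simplices (12): AB, AD, AE, AF, AG, AJ, AL, AM, BD, EG, FL, JM

giving chain groups C_0 ≅ Z^9, C_1 ≅ Z^12.

The boundary map ∂_1: C_1 → C_0 sends each edge [p,q] (with p < q) to q − p.
This gives a 9×12 integer matrix of rank 8; reducing to Smith normal form yields diagonal entries (1,1,1,1,1,1,1,1).

Computing H_k = (kernel of ∂_k) / (image of ∂_{k+1}):

  H_0: rank C_0 − rank ∂_1 = 9 − 8 = 1, and the invariant factors of ∂_1 are all 1, so H_0 = Z.
  H_1: rank ker ∂_1 − rank ∂_2 = (12 − 8) − 0 = 4, and there is no ∂_2, so H_1 = Z^4.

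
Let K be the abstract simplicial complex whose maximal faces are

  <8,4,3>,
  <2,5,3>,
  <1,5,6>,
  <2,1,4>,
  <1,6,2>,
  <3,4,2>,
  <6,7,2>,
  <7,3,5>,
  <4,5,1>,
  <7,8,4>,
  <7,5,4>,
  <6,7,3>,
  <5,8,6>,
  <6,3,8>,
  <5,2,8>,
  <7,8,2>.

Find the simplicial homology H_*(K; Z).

H_0 ≅ Z,  H_1 ≅ Z^2,  H_2 ≅ Z.

We work with the vertex ordering 1 < 2 < 3 < 4 < 5 < 6 < 7 < 8. The simplices of K, each written with vertices in increasing order, are:

  0-simplices (8): [1], [2], [3], [4], [5], [6], [7], [8]
  1-simplices (24): (24 of them)
  2-simplices (16): [1,2,4], [1,2,6], [1,4,5], [1,5,6], [2,3,4], [2,3,5], [2,5,8], [2,6,7], [2,7,8], [3,4,8], [3,5,7], [3,6,7], [3,6,8], [4,5,7], [4,7,8], [5,6,8]

giving chain groups C_0 ≅ Z^8, C_1 ≅ Z^24, C_2 ≅ Z^16.

∂_1: C_1 → C_0 is given by ∂[p,q] = [q] − [p].
This gives a 8×24 integer matrix of rank 7; reducing to Smith normal form yields diagonal entries (1,1,1,1,1,1,1).

Boundary ∂_2: C_2 → C_1 sends each 2-simplex [p,q,r] to [q,r] − [p,r] + [p,q]. For instance
  ∂[3,4,8] = [4,8] − [3,8] + [3,4],
  ∂[3,5,7] = [5,7] − [3,7] + [3,5].
As a 24×16 matrix over Z this has rank 15, with invariant factors (1,1,1,1,1,1,1,1,1,1,1,1,1,1,1).

From H_k ≅ ker(∂_k) / im(∂_{k+1}) we obtain:

  H_0: rank C_0 − rank ∂_1 = 8 − 7 = 1, and the invariant factors of ∂_1 are all 1, so H_0 = Z.
  H_1: rank ker ∂_1 − rank ∂_2 = (24 − 7) − 15 = 2, and the invariant factors of ∂_2 are all 1, so H_1 = Z^2.
  H_2: rank ker ∂_2 − rank ∂_3 = (16 − 15) − 0 = 1, and there is no ∂_3, so H_2 = Z.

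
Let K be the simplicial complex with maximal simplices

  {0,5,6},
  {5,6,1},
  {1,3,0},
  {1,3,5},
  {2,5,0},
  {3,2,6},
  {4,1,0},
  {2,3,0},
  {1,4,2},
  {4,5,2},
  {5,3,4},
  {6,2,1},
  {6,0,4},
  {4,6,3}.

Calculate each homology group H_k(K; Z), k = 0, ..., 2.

H_0 ≅ Z,  H_1 ≅ Z^2,  H_2 ≅ Z.

We work with the vertex ordering 0 < 1 < 2 < 3 < 4 < 5 < 6. The simplices of K, each written with vertices in increasing order, are:

  0-simplices (7): [0], [1], [2], [3], [4], [5], [6]
  1-simplices (21): [0,1], [0,2], [0,3], [0,4], [0,5], [0,6], [1,2], [1,3], [1,4], [1,5], [1,6], [2,3], [2,4], [2,5], [2,6], [3,4], [3,5], [3,6], [4,5], [4,6], [5,6]
  2-simplices (14): [0,1,3], [0,1,4], [0,2,3], [0,2,5], [0,4,6], [0,5,6], [1,2,4], [1,2,6], [1,3,5], [1,5,6], [2,3,6], [2,4,5], [3,4,5], [3,4,6]

Hence C_0 ≅ Z^7, C_1 ≅ Z^21, C_2 ≅ Z^14.

The boundary map ∂_1: C_1 → C_0 maps an edge to its endpoints' difference, ∂[p,q] = q − p.
The 7×21 boundary matrix has rank 6 and Smith normal form diag(1,1,1,1,1,1).

The boundary map ∂_2: C_2 → C_1 acts by ∂[p,q,r] = [q,r] − [p,r] + [p,q]. For instance
  ∂[3,4,6] = [4,6] − [3,6] + [3,4],
  ∂[1,5,6] = [5,6] − [1,6] + [1,5].
The resulting 21×14 matrix has rank 13, and its Smith normal form has invariant factors (1,1,1,1,1,1,1,1,1,1,1,1,1).

Reading off H_k = ker ∂_k / im ∂_{k+1}:

  H_0: rank C_0 − rank ∂_1 = 7 − 6 = 1, and the invariant factors of ∂_1 are all 1, so H_0 ≅ Z.
  H_1: rank ker ∂_1 − rank ∂_2 = (21 − 6) − 13 = 2, and the invariant factors of ∂_2 are all 1, so H_1 ≅ Z^2.
  H_2: rank ker ∂_2 − rank ∂_3 = (14 − 13) − 0 = 1, and there is no ∂_3, so H_2 ≅ Z.

As a check, the Euler characteristic is 7 − 21 + 14 = 0, which agrees with 1 − 2 + 1 = 0.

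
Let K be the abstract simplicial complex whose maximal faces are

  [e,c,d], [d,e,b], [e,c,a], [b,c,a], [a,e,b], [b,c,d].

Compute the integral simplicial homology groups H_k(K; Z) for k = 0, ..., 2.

H_0 = Z,  H_1 = 0,  H_2 = Z.

Order the vertices as a < b < c < d < e. Listing each simplex with vertices in this order, K has dimension 2 with simplices:

  0-simplices (5): a, b, c, d, e
  1-simplices (9): ab, ac, ae, bc, bd, be, cd, ce, de
  2-simplices (6): abc, abe, ace, bcd, bde, cde

Hence C_0 ≅ Z^5, C_1 ≅ Z^9, C_2 ≅ Z^6.

Boundary ∂_1: C_1 → C_0 sends each edge [p,q] (with p < q) to q − p.
The 5×9 boundary matrix has rank 4 and Smith normal form diag(1,1,1,1).

The boundary map ∂_2: C_2 → C_1 acts by ∂[p,q,r] = [q,r] − [p,r] + [p,q]. For instance
  ∂abc = bc − ac + ab,
  ∂bde = de − be + bd.
The 9×6 boundary matrix has rank 5 and Smith normal form diag(1,1,1,1,1).

Reading off H_k = ker ∂_k / im ∂_{k+1}:

  H_0: rank C_0 − rank ∂_1 = 5 − 4 = 1, and the invariant factors of ∂_1 are all 1, so H_0 ≅ Z.
  H_1: rank ker ∂_1 − rank ∂_2 = (9 − 4) − 5 = 0, and the invariant factors of ∂_2 are all 1, so H_1 ≅ 0.
  H_2: rank ker ∂_2 − rank ∂_3 = (6 − 5) − 0 = 1, and there is no ∂_3, so H_2 ≅ Z.

As a check, the Euler characteristic is 5 − 9 + 6 = 2, which agrees with 1 − 0 + 1 = 2.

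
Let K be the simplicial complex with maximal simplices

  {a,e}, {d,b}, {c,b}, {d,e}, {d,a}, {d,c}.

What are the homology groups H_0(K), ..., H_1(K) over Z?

H_0 = Z,  H_1 = Z^2.

K has 5 vertices, 6 edges.
rank ∂_0 = 0, rank ∂_1 = 4 ⇒ b_0 = 5 − 0 − 4 = 1; all invariant factors of ∂_1 are 1 so no torsion. So H_0 ≅ Z.
rank ∂_1 = 4, rank ∂_2 = 0 ⇒ b_1 = 6 − 4 − 0 = 2. So H_1 ≅ Z^2.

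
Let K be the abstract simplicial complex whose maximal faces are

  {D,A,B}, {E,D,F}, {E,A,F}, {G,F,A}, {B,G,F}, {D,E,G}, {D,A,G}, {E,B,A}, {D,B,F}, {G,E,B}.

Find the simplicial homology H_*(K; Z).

H_0 = Z,  H_1 = Z/2,  H_2 = 0.

Take the total order A < B < D < E < F < G on the vertex set. Then K (dimension 2) consists of the simplices:

  0-simplices (6): A, B, D, E, F, G
  1-simplices (15): AB, AD, AE, AF, AG, BD, BE, BF, BG, DE, DF, DG, EF, EG, FG
  2-simplices (10): ABD, ABE, ADG, AEF, AFG, BDF, BEG, BFG, DEF, DEG

so the chain groups are C_0 ≅ Z^6, C_1 ≅ Z^15, C_2 ≅ Z^10.

∂_1: C_1 → C_0 maps an edge to its endpoints' difference, ∂[p,q] = q − p. For instance
  ∂AG = G − A.
As a 6×15 matrix over Z this has rank 5, with invariant factors (1,1,1,1,1).

Boundary ∂_2: C_2 → C_1 acts by ∂[p,q,r] = [q,r] − [p,r] + [p,q]. For instance
  ∂ADG = DG − AG + AD,
  ∂DEF = EF − DF + DE.
The resulting 15×10 matrix has rank 10, and its Smith normal form has invariant factors (1,1,1,1,1,1,1,1,1,2).

Computing H_k = (kernel of ∂_k) / (image of ∂_{k+1}):

  H_0: rank C_0 − rank ∂_1 = 6 − 5 = 1, and the invariant factors of ∂_1 are all 1, so H_0 = Z.
  H_1: rank ker ∂_1 − rank ∂_2 = (15 − 5) − 10 = 0, and ∂_2 has invariant factor 2 > 1, so H_1 = Z/2.
  H_2: rank ker ∂_2 − rank ∂_3 = (10 − 10) − 0 = 0, and there is no ∂_3, so H_2 = 0.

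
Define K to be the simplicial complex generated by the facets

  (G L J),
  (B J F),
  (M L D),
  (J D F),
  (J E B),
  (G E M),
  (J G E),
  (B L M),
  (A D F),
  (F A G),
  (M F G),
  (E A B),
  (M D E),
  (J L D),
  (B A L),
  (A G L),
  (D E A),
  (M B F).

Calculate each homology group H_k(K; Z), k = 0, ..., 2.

Take the total order A < B < D < E < F < G < J < L < M on the vertex set. Then K (dimension 2) consists of the simplices:

  0-simplices (9): A, B, D, E, F, G, J, L, M
  1-simplices (27): AB, AD, AE, AF, AG, AL, BE, BF, BJ, BL, BM, DE, DF, DJ, DL, DM, EG, EJ, EM, FG, FJ, FM, GJ, GL, GM, JL, LM
  2-simplices (18): ABE, ABL, ADE, ADF, AFG, AGL, BEJ, BFJ, BFM, BLM, DEM, DFJ, DJL, DLM, EGJ, EGM, FGM, GJL

Hence C_0 ≅ Z^9, C_1 ≅ Z^27, C_2 ≅ Z^18.

The boundary map ∂_1: C_1 → C_0 maps an edge to its endpoints' difference, ∂[p,q] = q − p.
The 9×27 boundary matrix has rank 8 and Smith normal form diag(1,1,1,1,1,1,1,1).

∂_2: C_2 → C_1 acts by ∂[p,q,r] = [q,r] − [p,r] + [p,q]. For instance
  ∂AGL = GL − AL + AG,
  ∂BFM = FM − BM + BF.
This gives a 27×18 integer matrix of rank 17; reducing to Smith normal form yields diagonal entries (1,1,1,1,1,1,1,1,1,1,1,1,1,1,1,1,1).

Now H_k = ker ∂_k / im ∂_{k+1}, so:

  H_0: rank C_0 − rank ∂_1 = 9 − 8 = 1, and the invariant factors of ∂_1 are all 1, so H_0 ≅ Z.
  H_1: rank ker ∂_1 − rank ∂_2 = (27 − 8) − 17 = 2, and the invariant factors of ∂_2 are all 1, so H_1 ≅ Z^2.
  H_2: rank ker ∂_2 − rank ∂_3 = (18 − 17) − 0 = 1, and there is no ∂_3, so H_2 ≅ Z.

H_0 ≅ Z,  H_1 ≅ Z^2,  H_2 ≅ Z.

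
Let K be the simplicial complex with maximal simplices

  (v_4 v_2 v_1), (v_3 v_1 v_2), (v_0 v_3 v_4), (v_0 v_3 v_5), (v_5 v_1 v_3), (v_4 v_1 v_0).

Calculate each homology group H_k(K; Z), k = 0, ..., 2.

H_0 ≅ Z,  H_1 ≅ Z,  H_2 = 0.

Order the vertices as v_0 < v_1 < v_2 < v_3 < v_4 < v_5. Listing each simplex with vertices in this order, K has dimension 2 with simplices:

  0-simplices (6): [v_0], [v_1], [v_2], [v_3], [v_4], [v_5]
  1-simplices (12): [v_0,v_1], [v_0,v_3], [v_0,v_4], [v_0,v_5], [v_1,v_2], [v_1,v_3], [v_1,v_4], [v_1,v_5], [v_2,v_3], [v_2,v_4], [v_3,v_4], [v_3,v_5]
  2-simplices (6): [v_0,v_1,v_4], [v_0,v_3,v_4], [v_0,v_3,v_5], [v_1,v_2,v_3], [v_1,v_2,v_4], [v_1,v_3,v_5]

giving chain groups C_0 ≅ Z^6, C_1 ≅ Z^12, C_2 ≅ Z^6.

Boundary ∂_1: C_1 → C_0 sends each edge [p,q] (with p < q) to q − p. For instance
  ∂[v_1,v_5] = [v_5] − [v_1].
The 6×12 boundary matrix has rank 5 and Smith normal form diag(1,1,1,1,1).

The boundary map ∂_2: C_2 → C_1 sends each 2-simplex [p,q,r] to [q,r] − [p,r] + [p,q]. For instance
  ∂[v_0,v_1,v_4] = [v_1,v_4] − [v_0,v_4] + [v_0,v_1],
  ∂[v_1,v_2,v_4] = [v_2,v_4] − [v_1,v_4] + [v_1,v_2].
The 12×6 boundary matrix has rank 6 and Smith normal form diag(1,1,1,1,1,1).

Now H_k = ker ∂_k / im ∂_{k+1}, so:

  H_0: rank C_0 − rank ∂_1 = 6 − 5 = 1, and the invariant factors of ∂_1 are all 1, so H_0 ≅ Z.
  H_1: rank ker ∂_1 − rank ∂_2 = (12 − 5) − 6 = 1, and the invariant factors of ∂_2 are all 1, so H_1 ≅ Z.
  H_2: rank ker ∂_2 − rank ∂_3 = (6 − 6) − 0 = 0, and there is no ∂_3, so H_2 ≅ 0.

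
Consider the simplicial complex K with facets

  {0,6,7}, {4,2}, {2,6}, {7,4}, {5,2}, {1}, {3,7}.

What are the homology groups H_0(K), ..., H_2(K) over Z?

K has 8 vertices, 8 edges, 1 triangle.
rank ∂_0 = 0, rank ∂_1 = 6 ⇒ b_0 = 8 − 0 − 6 = 2; all invariant factors of ∂_1 are 1 so no torsion. So H_0 = Z^2.
rank ∂_1 = 6, rank ∂_2 = 1 ⇒ b_1 = 8 − 6 − 1 = 1; all invariant factors of ∂_2 are 1 so no torsion. So H_1 = Z.
rank ∂_2 = 1, rank ∂_3 = 0 ⇒ b_2 = 1 − 1 − 0 = 0. So H_2 = 0.

H_0 ≅ Z^2,  H_1 ≅ Z,  H_2 = 0.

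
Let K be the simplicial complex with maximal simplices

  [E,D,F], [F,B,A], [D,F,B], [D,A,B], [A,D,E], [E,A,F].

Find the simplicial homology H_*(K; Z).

Order the vertices as A < B < D < E < F. Listing each simplex with vertices in this order, K has dimension 2 with simplices:

  0-simplices (5): A, B, D, E, F
  1-simplices (9): AB, AD, AE, AF, BD, BF, DE, DF, EF
  2-simplices (6): ABD, ABF, ADE, AEF, BDF, DEF

Hence C_0 ≅ Z^5, C_1 ≅ Z^9, C_2 ≅ Z^6.

∂_1: C_1 → C_0 maps an edge to its endpoints' difference, ∂[p,q] = q − p. For instance
  ∂BD = D − B.
This gives a 5×9 integer matrix of rank 4; reducing to Smith normal form yields diagonal entries (1,1,1,1).

Boundary ∂_2: C_2 → C_1 maps a triangle to the signed sum of its edges. For instance
  ∂ABF = BF − AF + AB,
  ∂BDF = DF − BF + BD.
This gives a 9×6 integer matrix of rank 5; reducing to Smith normal form yields diagonal entries (1,1,1,1,1).

Reading off H_k = ker ∂_k / im ∂_{k+1}:

  H_0: rank C_0 − rank ∂_1 = 5 − 4 = 1, and the invariant factors of ∂_1 are all 1, so H_0 ≅ Z.
  H_1: rank ker ∂_1 − rank ∂_2 = (9 − 4) − 5 = 0, and the invariant factors of ∂_2 are all 1, so H_1 ≅ 0.
  H_2: rank ker ∂_2 − rank ∂_3 = (6 − 5) − 0 = 1, and there is no ∂_3, so H_2 ≅ Z.

As a check, the Euler characteristic is 5 − 9 + 6 = 2, which agrees with 1 − 0 + 1 = 2.
(K is a triangulation of the 2-sphere S^2.)

H_0 = Z,  H_1 = 0,  H_2 = Z.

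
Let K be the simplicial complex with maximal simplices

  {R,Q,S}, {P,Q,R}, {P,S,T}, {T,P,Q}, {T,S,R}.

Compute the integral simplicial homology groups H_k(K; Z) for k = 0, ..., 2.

H_0 = Z,  H_1 = Z,  H_2 = 0.

Take the total order P < Q < R < S < T on the vertex set. Then K (dimension 2) consists of the simplices:

  0-simplices (5): P, Q, R, S, T
  1-simplices (10): PQ, PR, PS, PT, QR, QS, QT, RS, RT, ST
  2-simplices (5): PQR, PQT, PST, QRS, RST

so the chain groups are C_0 ≅ Z^5, C_1 ≅ Z^10, C_2 ≅ Z^5.

The boundary map ∂_1: C_1 → C_0 maps an edge to its endpoints' difference, ∂[p,q] = q − p.
The resulting 5×10 matrix has rank 4, and its Smith normal form has invariant factors (1,1,1,1).

The boundary map ∂_2: C_2 → C_1 acts by ∂[p,q,r] = [q,r] − [p,r] + [p,q]. For instance
  ∂PQR = QR − PR + PQ,
  ∂QRS = RS − QS + QR.
The resulting 10×5 matrix has rank 5, and its Smith normal form has invariant factors (1,1,1,1,1).

Computing H_k = (kernel of ∂_k) / (image of ∂_{k+1}):

  H_0: rank C_0 − rank ∂_1 = 5 − 4 = 1, and the invariant factors of ∂_1 are all 1, so H_0 = Z.
  H_1: rank ker ∂_1 − rank ∂_2 = (10 − 4) − 5 = 1, and the invariant factors of ∂_2 are all 1, so H_1 = Z.
  H_2: rank ker ∂_2 − rank ∂_3 = (5 − 5) − 0 = 0, and there is no ∂_3, so H_2 = 0.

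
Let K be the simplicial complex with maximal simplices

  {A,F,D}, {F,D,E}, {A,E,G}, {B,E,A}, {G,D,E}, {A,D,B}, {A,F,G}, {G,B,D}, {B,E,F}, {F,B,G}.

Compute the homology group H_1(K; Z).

H_1 = Z/2.

Take the total order A < B < D < E < F < G on the vertex set. Then K (dimension 2) consists of the simplices:

  0-simplices (6): A, B, D, E, F, G
  1-simplices (15): AB, AD, AE, AF, AG, BD, BE, BF, BG, DE, DF, DG, EF, EG, FG
  2-simplices (10): ABD, ABE, ADF, AEG, AFG, BDG, BEF, BFG, DEF, DEG

Hence C_0 ≅ Z^6, C_1 ≅ Z^15, C_2 ≅ Z^10.

The boundary map ∂_1: C_1 → C_0 sends each edge [p,q] (with p < q) to q − p.
The 6×15 boundary matrix has rank 5 and Smith normal form diag(1,1,1,1,1).

Boundary ∂_2: C_2 → C_1 maps a triangle to the signed sum of its edges. For instance
  ∂BDG = DG − BG + BD,
  ∂AFG = FG − AG + AF.
The resulting 15×10 matrix has rank 10, and its Smith normal form has invariant factors (1,1,1,1,1,1,1,1,1,2).

From H_k ≅ ker(∂_k) / im(∂_{k+1}) we obtain:

  H_1: rank ker ∂_1 − rank ∂_2 = (15 − 5) − 10 = 0, and ∂_2 has invariant factor 2 > 1, so H_1 ≅ Z/2.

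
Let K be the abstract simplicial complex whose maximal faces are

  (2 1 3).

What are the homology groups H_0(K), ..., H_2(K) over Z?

H_0 ≅ Z,  H_1 = 0,  H_2 = 0.

We work with the vertex ordering 1 < 2 < 3. The simplices of K, each written with vertices in increasing order, are:

  0-simplices (3): [1], [2], [3]
  1-simplices (3): [1,2], [1,3], [2,3]
  2-simplices (1): [1,2,3]

giving chain groups C_0 ≅ Z^3, C_1 ≅ Z^3, C_2 ≅ Z^1.

∂_1: C_1 → C_0 sends each edge [p,q] (with p < q) to q − p. For instance
  ∂[1,2] = [2] − [1].
The resulting 3×3 matrix has rank 2, and its Smith normal form has invariant factors (1,1).

The boundary map ∂_2: C_2 → C_1 acts by ∂[p,q,r] = [q,r] − [p,r] + [p,q]. For instance
  ∂[1,2,3] = [2,3] − [1,3] + [1,2].
The 3×1 boundary matrix has rank 1 and Smith normal form diag(1).

From H_k ≅ ker(∂_k) / im(∂_{k+1}) we obtain:

  H_0: rank C_0 − rank ∂_1 = 3 − 2 = 1, and the invariant factors of ∂_1 are all 1, so H_0 = Z.
  H_1: rank ker ∂_1 − rank ∂_2 = (3 − 2) − 1 = 0, and the invariant factors of ∂_2 are all 1, so H_1 = 0.
  H_2: rank ker ∂_2 − rank ∂_3 = (1 − 1) − 0 = 0, and there is no ∂_3, so H_2 = 0.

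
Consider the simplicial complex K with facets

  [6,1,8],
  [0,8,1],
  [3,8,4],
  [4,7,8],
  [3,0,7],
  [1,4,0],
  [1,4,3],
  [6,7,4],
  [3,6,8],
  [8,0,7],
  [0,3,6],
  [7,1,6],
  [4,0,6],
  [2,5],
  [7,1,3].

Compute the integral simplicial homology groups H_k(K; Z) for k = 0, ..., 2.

H_0 = Z^2,  H_1 = Z^2,  H_2 = Z.

Take the total order 0 < 1 < 2 < 3 < 4 < 5 < 6 < 7 < 8 on the vertex set. Then K (dimension 2) consists of the simplices:

  0-simplices (9): [0], [1], [2], [3], [4], [5], [6], [7], [8]
  1-simplices (22): [0,1], [0,3], [0,4], [0,6], [0,7], [0,8], [1,3], [1,4], [1,6], [1,7], [1,8], [2,5], [3,4], [3,6], [3,7], [3,8], [4,6], [4,7], [4,8], [6,7], [6,8], [7,8]
  2-simplices (14): [0,1,4], [0,1,8], [0,3,6], [0,3,7], [0,4,6], [0,7,8], [1,3,4], [1,3,7], [1,6,7], [1,6,8], [3,4,8], [3,6,8], [4,6,7], [4,7,8]

giving chain groups C_0 ≅ Z^9, C_1 ≅ Z^22, C_2 ≅ Z^14.

∂_1: C_1 → C_0 is given by ∂[p,q] = [q] − [p]. For instance
  ∂[0,8] = [8] − [0].
The resulting 9×22 matrix has rank 7, and its Smith normal form has invariant factors (1,1,1,1,1,1,1).

∂_2: C_2 → C_1 maps a triangle to the signed sum of its edges. For instance
  ∂[1,3,7] = [3,7] − [1,7] + [1,3],
  ∂[1,6,8] = [6,8] − [1,8] + [1,6].
This gives a 22×14 integer matrix of rank 13; reducing to Smith normal form yields diagonal entries (1,1,1,1,1,1,1,1,1,1,1,1,1).

Computing H_k = (kernel of ∂_k) / (image of ∂_{k+1}):

  H_0: rank C_0 − rank ∂_1 = 9 − 7 = 2, and the invariant factors of ∂_1 are all 1, so H_0 ≅ Z^2.
  H_1: rank ker ∂_1 − rank ∂_2 = (22 − 7) − 13 = 2, and the invariant factors of ∂_2 are all 1, so H_1 ≅ Z^2.
  H_2: rank ker ∂_2 − rank ∂_3 = (14 − 13) − 0 = 1, and there is no ∂_3, so H_2 ≅ Z.

As a check, the Euler characteristic is 9 − 22 + 14 = 1, which agrees with 2 − 2 + 1 = 1.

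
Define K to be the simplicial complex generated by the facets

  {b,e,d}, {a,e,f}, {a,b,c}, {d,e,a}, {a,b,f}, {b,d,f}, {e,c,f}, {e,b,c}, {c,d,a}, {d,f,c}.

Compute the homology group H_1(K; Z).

We work with the vertex ordering a < b < c < d < e < f. The simplices of K, each written with vertices in increasing order, are:

  0-simplices (6): a, b, c, d, e, f
  1-simplices (15): ab, ac, ad, ae, af, bc, bd, be, bf, cd, ce, cf, de, df, ef
  2-simplices (10): abc, abf, acd, ade, aef, bce, bde, bdf, cdf, cef

so the chain groups are C_0 ≅ Z^6, C_1 ≅ Z^15, C_2 ≅ Z^10.

The boundary map ∂_1: C_1 → C_0 sends each edge [p,q] (with p < q) to q − p.
This gives a 6×15 integer matrix of rank 5; reducing to Smith normal form yields diagonal entries (1,1,1,1,1).

Boundary ∂_2: C_2 → C_1 sends each 2-simplex [p,q,r] to [q,r] − [p,r] + [p,q]. For instance
  ∂cef = ef − cf + ce,
  ∂bde = de − be + bd.
This gives a 15×10 integer matrix of rank 10; reducing to Smith normal form yields diagonal entries (1,1,1,1,1,1,1,1,1,2).

Computing H_k = (kernel of ∂_k) / (image of ∂_{k+1}):

  H_1: rank ker ∂_1 − rank ∂_2 = (15 − 5) − 10 = 0, and ∂_2 has invariant factor 2 > 1, so H_1 = Z/2.

(K is a triangulation of the real projective plane RP^2.)

H_1 ≅ Z/2.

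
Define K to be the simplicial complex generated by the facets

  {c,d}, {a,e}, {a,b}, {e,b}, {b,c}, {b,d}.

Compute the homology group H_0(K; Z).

Take the total order a < b < c < d < e on the vertex set. Then K (dimension 1) consists of the simplices:

  0-simplices (5): a, b, c, d, e
  1-simplices (6): ab, ae, bc, bd, be, cd

giving chain groups C_0 ≅ Z^5, C_1 ≅ Z^6.

∂_1: C_1 → C_0 is given by ∂[p,q] = [q] − [p]. For instance
  ∂ae = e − a.
This gives a 5×6 integer matrix of rank 4; reducing to Smith normal form yields diagonal entries (1,1,1,1).

From H_k ≅ ker(∂_k) / im(∂_{k+1}) we obtain:

  H_0: rank C_0 − rank ∂_1 = 5 − 4 = 1, and the invariant factors of ∂_1 are all 1, so H_0 ≅ Z.

(K is a triangulation of a wedge of 2 circles.)

H_0 = Z.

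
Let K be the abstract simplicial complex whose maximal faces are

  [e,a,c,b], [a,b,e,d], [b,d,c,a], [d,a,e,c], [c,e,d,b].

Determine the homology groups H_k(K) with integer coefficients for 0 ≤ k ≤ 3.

H_0 ≅ Z,  H_1 = 0,  H_2 = 0,  H_3 ≅ Z.

Take the total order a < b < c < d < e on the vertex set. Then K (dimension 3) consists of the simplices:

  0-simplices (5): a, b, c, d, e
  1-simplices (10): ab, ac, ad, ae, bc, bd, be, cd, ce, de
  2-simplices (10): abc, abd, abe, acd, ace, ade, bcd, bce, bde, cde
  3-simplices (5): abcd, abce, abde, acde, bcde

Hence C_0 ≅ Z^5, C_1 ≅ Z^10, C_2 ≅ Z^10, C_3 ≅ Z^5.

∂_1: C_1 → C_0 maps an edge to its endpoints' difference, ∂[p,q] = q − p.
As a 5×10 matrix over Z this has rank 4, with invariant factors (1,1,1,1).

The boundary map ∂_2: C_2 → C_1 acts by ∂[p,q,r] = [q,r] − [p,r] + [p,q]. For instance
  ∂abc = bc − ac + ab,
  ∂bce = ce − be + bc.
This gives a 10×10 integer matrix of rank 6; reducing to Smith normal form yields diagonal entries (1,1,1,1,1,1).

The boundary map ∂_3: C_3 → C_2 sends each 3-simplex σ to the alternating sum Σ_i (−1)^i (σ with its i-th vertex removed). For instance
  ∂abce = bce − ace + abe − abc,
  ∂acde = cde − ade + ace − acd.
The 10×5 boundary matrix has rank 4 and Smith normal form diag(1,1,1,1).

Now H_k = ker ∂_k / im ∂_{k+1}, so:

  H_0: rank C_0 − rank ∂_1 = 5 − 4 = 1, and the invariant factors of ∂_1 are all 1, so H_0 ≅ Z.
  H_1: rank ker ∂_1 − rank ∂_2 = (10 − 4) − 6 = 0, and the invariant factors of ∂_2 are all 1, so H_1 ≅ 0.
  H_2: rank ker ∂_2 − rank ∂_3 = (10 − 6) − 4 = 0, and the invariant factors of ∂_3 are all 1, so H_2 ≅ 0.
  H_3: rank ker ∂_3 − rank ∂_4 = (5 − 4) − 0 = 1, and there is no ∂_4, so H_3 ≅ Z.

(K is a triangulation of the 3-sphere S^3.)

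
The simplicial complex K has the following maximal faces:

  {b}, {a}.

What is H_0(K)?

We work with the vertex ordering a < b. The simplices of K, each written with vertices in increasing order, are:

  0-simplices (2): a, b

so the chain groups are C_0 ≅ Z^2.

Computing H_k = (kernel of ∂_k) / (image of ∂_{k+1}):

  H_0: rank C_0 − rank ∂_1 = 2 − 0 = 2, and there is no ∂_1, so H_0 = Z^2.

H_0 = Z^2.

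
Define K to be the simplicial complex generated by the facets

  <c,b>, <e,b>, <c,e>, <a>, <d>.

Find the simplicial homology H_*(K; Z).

K has 5 vertices, 3 edges.
rank ∂_0 = 0, rank ∂_1 = 2 ⇒ b_0 = 5 − 0 − 2 = 3; all invariant factors of ∂_1 are 1 so no torsion. So H_0 = Z^3.
rank ∂_1 = 2, rank ∂_2 = 0 ⇒ b_1 = 3 − 2 − 0 = 1. So H_1 = Z.

H_0 ≅ Z^3,  H_1 ≅ Z.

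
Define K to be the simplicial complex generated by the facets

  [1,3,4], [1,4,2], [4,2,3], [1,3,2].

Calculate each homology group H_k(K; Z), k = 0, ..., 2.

Order the vertices as 1 < 2 < 3 < 4. Listing each simplex with vertices in this order, K has dimension 2 with simplices:

  0-simplices (4): [1], [2], [3], [4]
  1-simplices (6): [1,2], [1,3], [1,4], [2,3], [2,4], [3,4]
  2-simplices (4): [1,2,3], [1,2,4], [1,3,4], [2,3,4]

giving chain groups C_0 ≅ Z^4, C_1 ≅ Z^6, C_2 ≅ Z^4.

The boundary map ∂_1: C_1 → C_0 is given by ∂[p,q] = [q] − [p].
As a 4×6 matrix over Z this has rank 3, with invariant factors (1,1,1).

The boundary map ∂_2: C_2 → C_1 acts by ∂[p,q,r] = [q,r] − [p,r] + [p,q]. For instance
  ∂[2,3,4] = [3,4] − [2,4] + [2,3],
  ∂[1,3,4] = [3,4] − [1,4] + [1,3].
This gives a 6×4 integer matrix of rank 3; reducing to Smith normal form yields diagonal entries (1,1,1).

Reading off H_k = ker ∂_k / im ∂_{k+1}:

  H_0: rank C_0 − rank ∂_1 = 4 − 3 = 1, and the invariant factors of ∂_1 are all 1, so H_0 ≅ Z.
  H_1: rank ker ∂_1 − rank ∂_2 = (6 − 3) − 3 = 0, and the invariant factors of ∂_2 are all 1, so H_1 ≅ 0.
  H_2: rank ker ∂_2 − rank ∂_3 = (4 − 3) − 0 = 1, and there is no ∂_3, so H_2 ≅ Z.

As a check, the Euler characteristic is 4 − 6 + 4 = 2, which agrees with 1 − 0 + 1 = 2.

H_0 ≅ Z,  H_1 = 0,  H_2 ≅ Z.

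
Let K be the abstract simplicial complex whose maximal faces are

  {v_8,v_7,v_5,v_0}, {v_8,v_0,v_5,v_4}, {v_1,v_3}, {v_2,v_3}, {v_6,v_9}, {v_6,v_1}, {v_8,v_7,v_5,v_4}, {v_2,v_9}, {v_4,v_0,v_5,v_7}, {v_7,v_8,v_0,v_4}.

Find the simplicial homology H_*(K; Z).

H_0 ≅ Z^2,  H_1 ≅ Z,  H_2 = 0,  H_3 ≅ Z.

We work with the vertex ordering v_0 < v_1 < v_2 < v_3 < v_4 < v_5 < v_6 < v_7 < v_8 < v_9. The simplices of K, each written with vertices in increasing order, are:

  0-simplices (10): [v_0], [v_1], [v_2], [v_3], [v_4], [v_5], [v_6], [v_7], [v_8], [v_9]
  1-simplices (15): (15 of them)
  2-simplices (10): [v_0,v_4,v_5], [v_0,v_4,v_7], [v_0,v_4,v_8], [v_0,v_5,v_7], [v_0,v_5,v_8], [v_0,v_7,v_8], [v_4,v_5,v_7], [v_4,v_5,v_8], [v_4,v_7,v_8], [v_5,v_7,v_8]
  3-simplices (5): [v_0,v_4,v_5,v_7], [v_0,v_4,v_5,v_8], [v_0,v_4,v_7,v_8], [v_0,v_5,v_7,v_8], [v_4,v_5,v_7,v_8]

giving chain groups C_0 ≅ Z^10, C_1 ≅ Z^15, C_2 ≅ Z^10, C_3 ≅ Z^5.

∂_1: C_1 → C_0 maps an edge to its endpoints' difference, ∂[p,q] = q − p. For instance
  ∂[v_5,v_8] = [v_8] − [v_5].
The resulting 10×15 matrix has rank 8, and its Smith normal form has invariant factors (1,1,1,1,1,1,1,1).

Boundary ∂_2: C_2 → C_1 maps a triangle to the signed sum of its edges. For instance
  ∂[v_0,v_4,v_7] = [v_4,v_7] − [v_0,v_7] + [v_0,v_4],
  ∂[v_4,v_5,v_8] = [v_5,v_8] − [v_4,v_8] + [v_4,v_5].
This gives a 15×10 integer matrix of rank 6; reducing to Smith normal form yields diagonal entries (1,1,1,1,1,1).

∂_3: C_3 → C_2 sends each 3-simplex σ to the alternating sum Σ_i (−1)^i (σ with its i-th vertex removed). For instance
  ∂[v_0,v_4,v_5,v_8] = [v_4,v_5,v_8] − [v_0,v_5,v_8] + [v_0,v_4,v_8] − [v_0,v_4,v_5],
  ∂[v_0,v_4,v_7,v_8] = [v_4,v_7,v_8] − [v_0,v_7,v_8] + [v_0,v_4,v_8] − [v_0,v_4,v_7].
As a 10×5 matrix over Z this has rank 4, with invariant factors (1,1,1,1).

Computing H_k = (kernel of ∂_k) / (image of ∂_{k+1}):

  H_0: rank C_0 − rank ∂_1 = 10 − 8 = 2, and the invariant factors of ∂_1 are all 1, so H_0 = Z^2.
  H_1: rank ker ∂_1 − rank ∂_2 = (15 − 8) − 6 = 1, and the invariant factors of ∂_2 are all 1, so H_1 = Z.
  H_2: rank ker ∂_2 − rank ∂_3 = (10 − 6) − 4 = 0, and the invariant factors of ∂_3 are all 1, so H_2 = 0.
  H_3: rank ker ∂_3 − rank ∂_4 = (5 − 4) − 0 = 1, and there is no ∂_4, so H_3 = Z.

(K is a triangulation of the disjoint union of the circle S^1 and the 3-sphere S^3.)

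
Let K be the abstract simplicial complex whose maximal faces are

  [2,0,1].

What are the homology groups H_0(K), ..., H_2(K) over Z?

Order the vertices as 0 < 1 < 2. Listing each simplex with vertices in this order, K has dimension 2 with simplices:

  0-simplices (3): [0], [1], [2]
  1-simplices (3): [0,1], [0,2], [1,2]
  2-simplices (1): [0,1,2]

so the chain groups are C_0 ≅ Z^3, C_1 ≅ Z^3, C_2 ≅ Z^1.

The boundary map ∂_1: C_1 → C_0 sends each edge [p,q] (with p < q) to q − p. For instance
  ∂[1,2] = [2] − [1].
The 3×3 boundary matrix has rank 2 and Smith normal form diag(1,1).

∂_2: C_2 → C_1 acts by ∂[p,q,r] = [q,r] − [p,r] + [p,q]. For instance
  ∂[0,1,2] = [1,2] − [0,2] + [0,1].
The resulting 3×1 matrix has rank 1, and its Smith normal form has invariant factors (1).

Now H_k = ker ∂_k / im ∂_{k+1}, so:

  H_0: rank C_0 − rank ∂_1 = 3 − 2 = 1, and the invariant factors of ∂_1 are all 1, so H_0 = Z.
  H_1: rank ker ∂_1 − rank ∂_2 = (3 − 2) − 1 = 0, and the invariant factors of ∂_2 are all 1, so H_1 = 0.
  H_2: rank ker ∂_2 − rank ∂_3 = (1 − 1) − 0 = 0, and there is no ∂_3, so H_2 = 0.

H_0 ≅ Z,  H_1 = 0,  H_2 = 0.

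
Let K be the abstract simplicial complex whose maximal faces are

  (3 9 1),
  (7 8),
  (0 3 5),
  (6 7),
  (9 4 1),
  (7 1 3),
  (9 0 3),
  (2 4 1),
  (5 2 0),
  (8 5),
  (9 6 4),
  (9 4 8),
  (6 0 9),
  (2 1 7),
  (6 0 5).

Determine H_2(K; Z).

H_2 = 0.

We work with the vertex ordering 0 < 1 < 2 < 3 < 4 < 5 < 6 < 7 < 8 < 9. The simplices of K, each written with vertices in increasing order, are:

  0-simplices (10): [0], [1], [2], [3], [4], [5], [6], [7], [8], [9]
  1-simplices (25): (25 of them)
  2-simplices (12): [0,2,5], [0,3,5], [0,3,9], [0,5,6], [0,6,9], [1,2,4], [1,2,7], [1,3,7], [1,3,9], [1,4,9], [4,6,9], [4,8,9]

Hence C_0 ≅ Z^10, C_1 ≅ Z^25, C_2 ≅ Z^12.

Boundary ∂_1: C_1 → C_0 is given by ∂[p,q] = [q] − [p].
This gives a 10×25 integer matrix of rank 9; reducing to Smith normal form yields diagonal entries (1,1,1,1,1,1,1,1,1).

∂_2: C_2 → C_1 acts by ∂[p,q,r] = [q,r] − [p,r] + [p,q]. For instance
  ∂[0,2,5] = [2,5] − [0,5] + [0,2],
  ∂[1,2,4] = [2,4] − [1,4] + [1,2].
The resulting 25×12 matrix has rank 12, and its Smith normal form has invariant factors (1,1,1,1,1,1,1,1,1,1,1,1).

Computing H_k = (kernel of ∂_k) / (image of ∂_{k+1}):

  H_2: rank ker ∂_2 − rank ∂_3 = (12 − 12) − 0 = 0, and there is no ∂_3, so H_2 = 0.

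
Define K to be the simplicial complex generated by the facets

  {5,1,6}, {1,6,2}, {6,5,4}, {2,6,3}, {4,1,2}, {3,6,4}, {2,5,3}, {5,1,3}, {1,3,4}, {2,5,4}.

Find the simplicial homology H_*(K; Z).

H_0 = Z,  H_1 = Z/2Z,  H_2 = 0.

K has 6 vertices, 15 edges, 10 triangles.
rank ∂_0 = 0, rank ∂_1 = 5 ⇒ b_0 = 6 − 0 − 5 = 1; all invariant factors of ∂_1 are 1 so no torsion. So H_0 ≅ Z.
rank ∂_1 = 5, rank ∂_2 = 10 ⇒ b_1 = 15 − 5 − 10 = 0; ∂_2 has invariant factor(s) [2] giving torsion. So H_1 ≅ Z/2Z.
rank ∂_2 = 10, rank ∂_3 = 0 ⇒ b_2 = 10 − 10 − 0 = 0. So H_2 ≅ 0.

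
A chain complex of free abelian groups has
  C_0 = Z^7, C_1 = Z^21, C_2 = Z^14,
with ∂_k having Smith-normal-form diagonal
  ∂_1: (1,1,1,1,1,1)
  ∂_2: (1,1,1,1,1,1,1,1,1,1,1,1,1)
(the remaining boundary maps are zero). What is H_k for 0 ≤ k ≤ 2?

H_0 ≅ Z,  H_1 ≅ Z^2,  H_2 ≅ Z.

H_0: b_0 = 7 − 0 − 6 = 1; torsion from ∂_1 factors > 1: none. So H_0 ≅ Z.
H_1: b_1 = 21 − 6 − 13 = 2; torsion from ∂_2 factors > 1: none. So H_1 ≅ Z^2.
H_2: b_2 = 14 − 13 − 0 = 1; torsion from ∂_3 factors > 1: none. So H_2 ≅ Z.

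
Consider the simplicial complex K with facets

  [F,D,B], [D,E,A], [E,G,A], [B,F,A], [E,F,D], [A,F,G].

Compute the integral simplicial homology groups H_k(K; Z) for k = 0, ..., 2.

K has 6 vertices, 12 edges, 6 triangles.
rank ∂_0 = 0, rank ∂_1 = 5 ⇒ b_0 = 6 − 0 − 5 = 1; all invariant factors of ∂_1 are 1 so no torsion. So H_0 = Z.
rank ∂_1 = 5, rank ∂_2 = 6 ⇒ b_1 = 12 − 5 − 6 = 1; all invariant factors of ∂_2 are 1 so no torsion. So H_1 = Z.
rank ∂_2 = 6, rank ∂_3 = 0 ⇒ b_2 = 6 − 6 − 0 = 0. So H_2 = 0.

H_0 ≅ Z,  H_1 ≅ Z,  H_2 = 0.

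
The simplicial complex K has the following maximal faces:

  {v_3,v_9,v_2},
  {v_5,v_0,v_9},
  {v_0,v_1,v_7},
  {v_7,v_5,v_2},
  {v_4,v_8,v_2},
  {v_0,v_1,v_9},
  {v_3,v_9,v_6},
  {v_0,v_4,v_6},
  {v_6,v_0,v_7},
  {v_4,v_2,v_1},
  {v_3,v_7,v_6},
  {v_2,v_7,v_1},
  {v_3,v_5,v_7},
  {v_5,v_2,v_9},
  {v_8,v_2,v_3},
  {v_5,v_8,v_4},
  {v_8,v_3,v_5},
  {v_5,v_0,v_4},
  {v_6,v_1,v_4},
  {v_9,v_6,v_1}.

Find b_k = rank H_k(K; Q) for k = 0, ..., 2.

Order the vertices as v_0 < v_1 < v_2 < v_3 < v_4 < v_5 < v_6 < v_7 < v_8 < v_9. Listing each simplex with vertices in this order, K has dimension 2 with simplices:

  0-simplices (10): [v_0], [v_1], [v_2], [v_3], [v_4], [v_5], [v_6], [v_7], [v_8], [v_9]
  1-simplices (30): (30 of them)
  2-simplices (20): (20 of them)

Hence C_0 ≅ Z^10, C_1 ≅ Z^30, C_2 ≅ Z^20.

Boundary ∂_1: C_1 → C_0 is given by ∂[p,q] = [q] − [p]. For instance
  ∂[v_5,v_8] = [v_8] − [v_5].
The resulting 10×30 matrix has rank 9, and its Smith normal form has invariant factors (1,1,1,1,1,1,1,1,1).

Boundary ∂_2: C_2 → C_1 acts by ∂[p,q,r] = [q,r] − [p,r] + [p,q]. For instance
  ∂[v_4,v_5,v_8] = [v_5,v_8] − [v_4,v_8] + [v_4,v_5],
  ∂[v_3,v_5,v_8] = [v_5,v_8] − [v_3,v_8] + [v_3,v_5].
The resulting 30×20 matrix has rank 20, and its Smith normal form has invariant factors (1,1,1,1,1,1,1,1,1,1,1,1,1,1,1,1,1,1,1,2).

Computing H_k = (kernel of ∂_k) / (image of ∂_{k+1}):

  H_0: rank C_0 − rank ∂_1 = 10 − 9 = 1, and the invariant factors of ∂_1 are all 1, so H_0 = Z.
  H_1: rank ker ∂_1 − rank ∂_2 = (30 − 9) − 20 = 1, and ∂_2 has invariant factor 2 > 1, so H_1 = Z ⊕ Z_2.
  H_2: rank ker ∂_2 − rank ∂_3 = (20 − 20) − 0 = 0, and there is no ∂_3, so H_2 = 0.

Hence the Betti numbers are b_0 = 1, b_1 = 1, b_2 = 0.

b_0 = 1, b_1 = 1, b_2 = 0.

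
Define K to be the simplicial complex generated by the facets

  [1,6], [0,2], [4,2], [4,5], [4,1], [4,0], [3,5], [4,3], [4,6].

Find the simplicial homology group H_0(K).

K has 7 vertices, 9 edges.
rank ∂_0 = 0, rank ∂_1 = 6 ⇒ b_0 = 7 − 0 − 6 = 1; all invariant factors of ∂_1 are 1 so no torsion. So H_0 = Z.

H_0 ≅ Z.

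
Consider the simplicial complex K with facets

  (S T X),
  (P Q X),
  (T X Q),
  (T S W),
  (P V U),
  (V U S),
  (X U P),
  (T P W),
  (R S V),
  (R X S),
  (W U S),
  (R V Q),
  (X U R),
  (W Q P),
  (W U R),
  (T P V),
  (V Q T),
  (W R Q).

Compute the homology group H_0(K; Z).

Order the vertices as P < Q < R < S < T < U < V < W < X. Listing each simplex with vertices in this order, K has dimension 2 with simplices:

  0-simplices (9): P, Q, R, S, T, U, V, W, X
  1-simplices (27): PQ, PT, PU, PV, PW, PX, QR, QT, QV, QW, QX, RS, RU, RV, RW, RX, ST, SU, SV, SW, SX, TV, TW, TX, UV, UW, UX
  2-simplices (18): PQW, PQX, PTV, PTW, PUV, PUX, QRV, QRW, QTV, QTX, RSV, RSX, RUW, RUX, STW, STX, SUV, SUW

Hence C_0 ≅ Z^9, C_1 ≅ Z^27, C_2 ≅ Z^18.

Boundary ∂_1: C_1 → C_0 is given by ∂[p,q] = [q] − [p]. For instance
  ∂RW = W − R.
This gives a 9×27 integer matrix of rank 8; reducing to Smith normal form yields diagonal entries (1,1,1,1,1,1,1,1).

The boundary map ∂_2: C_2 → C_1 acts by ∂[p,q,r] = [q,r] − [p,r] + [p,q]. For instance
  ∂QTX = TX − QX + QT,
  ∂PTW = TW − PW + PT.
As a 27×18 matrix over Z this has rank 18, with invariant factors (1,1,1,1,1,1,1,1,1,1,1,1,1,1,1,1,1,2).

Now H_k = ker ∂_k / im ∂_{k+1}, so:

  H_0: rank C_0 − rank ∂_1 = 9 − 8 = 1, and the invariant factors of ∂_1 are all 1, so H_0 ≅ Z.

H_0 = Z.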